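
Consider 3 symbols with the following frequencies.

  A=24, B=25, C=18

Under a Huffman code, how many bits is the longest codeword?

2

Merge the two lowest-weight nodes at each step:
merge C(18) and A(24): 42
merge B(25) and 42: 67
Maximum depth reached is 2.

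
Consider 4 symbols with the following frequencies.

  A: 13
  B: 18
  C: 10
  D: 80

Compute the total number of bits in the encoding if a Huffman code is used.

185

Build the Huffman tree bottom-up:
merge C(10) and A(13): 23
merge B(18) and 23: 41
merge 41 and D(80): 121
The encoded length is the sum of every internal node's weight: 23 + 41 + 121 = 185 bits.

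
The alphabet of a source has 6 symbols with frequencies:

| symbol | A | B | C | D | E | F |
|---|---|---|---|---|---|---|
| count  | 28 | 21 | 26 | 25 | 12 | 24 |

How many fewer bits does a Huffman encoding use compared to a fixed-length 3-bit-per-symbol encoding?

Fixed-length: 3 bits × 136 symbols = 408 bits.
Huffman merges:
merge E(12) and B(21): 33
merge F(24) and D(25): 49
merge C(26) and A(28): 54
merge 33 and 49: 82
merge 54 and 82: 136
Huffman total = 33 + 49 + 54 + 82 + 136 = 354 bits.
Saving = 408 − 354 = 54 bits.

54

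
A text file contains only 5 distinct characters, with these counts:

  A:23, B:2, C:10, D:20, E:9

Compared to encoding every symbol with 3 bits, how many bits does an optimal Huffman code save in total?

Fixed-length: 3 bits × 64 symbols = 192 bits.
Huffman merges:
combine B(2), E(9) → 11
combine C(10), 11 → 21
combine D(20), 21 → 41
combine A(23), 41 → 64
Huffman total = 11 + 21 + 41 + 64 = 137 bits.
Saving = 192 − 137 = 55 bits.

55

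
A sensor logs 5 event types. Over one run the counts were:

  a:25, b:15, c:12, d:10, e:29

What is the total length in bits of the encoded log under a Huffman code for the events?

204

Greedily combine the two least-frequent nodes:
merge d(10) and c(12): 22
merge b(15) and 22: 37
merge a(25) and e(29): 54
merge 37 and 54: 91
Each symbol's bit-cost is frequency × depth; summing gives 204 bits (equivalently 22 + 37 + 54 + 91).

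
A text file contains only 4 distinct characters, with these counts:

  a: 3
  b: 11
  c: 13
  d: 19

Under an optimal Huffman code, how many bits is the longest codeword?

Merge the two lowest-weight nodes at each step:
a(3) + b(11) → 14
c(13) + 14 → 27
d(19) + 27 → 46
The rarest symbols sit at the bottom; the longest codeword is 3 bits.

3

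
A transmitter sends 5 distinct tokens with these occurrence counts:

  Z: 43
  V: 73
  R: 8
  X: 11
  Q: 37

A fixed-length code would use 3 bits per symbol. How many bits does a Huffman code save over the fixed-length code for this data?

Fixed-length: 3 bits × 172 symbols = 516 bits.
Huffman merges:
merge R(8) and X(11): 19
merge 19 and Q(37): 56
merge Z(43) and 56: 99
merge V(73) and 99: 172
Huffman total = 19 + 56 + 99 + 172 = 346 bits.
Saving = 516 − 346 = 170 bits.

170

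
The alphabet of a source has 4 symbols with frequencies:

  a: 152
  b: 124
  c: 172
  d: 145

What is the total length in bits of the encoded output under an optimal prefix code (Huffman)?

Merge the two smallest weights repeatedly:
merge b(124) and d(145): 269
merge a(152) and c(172): 324
merge 269 and 324: 593
Each symbol's bit-cost is frequency × depth; summing gives 1186 bits (equivalently 269 + 324 + 593).

1186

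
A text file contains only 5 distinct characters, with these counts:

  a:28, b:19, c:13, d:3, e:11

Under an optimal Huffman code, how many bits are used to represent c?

Repeatedly merge the two smallest:
combine d(3), e(11) → 14
combine c(13), 14 → 27
combine b(19), 27 → 46
combine a(28), 46 → 74
c's leaf is at depth 3, giving a 3-bit codeword.

3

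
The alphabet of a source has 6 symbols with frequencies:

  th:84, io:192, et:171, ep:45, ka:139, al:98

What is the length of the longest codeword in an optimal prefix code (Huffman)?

4

Merge the two lowest-weight nodes at each step:
combine ep(45), th(84) → 129
combine al(98), 129 → 227
combine ka(139), et(171) → 310
combine io(192), 227 → 419
combine 310, 419 → 729
The rarest symbols sit at the bottom; the longest codeword is 4 bits.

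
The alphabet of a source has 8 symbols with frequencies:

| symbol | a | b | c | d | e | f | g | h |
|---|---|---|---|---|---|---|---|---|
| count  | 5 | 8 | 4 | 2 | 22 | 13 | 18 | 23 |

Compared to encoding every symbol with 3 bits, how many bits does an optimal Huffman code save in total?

Fixed-length: 3 bits × 95 symbols = 285 bits.
Huffman merges:
d(2) + c(4) → 6
a(5) + 6 → 11
b(8) + 11 → 19
f(13) + g(18) → 31
19 + e(22) → 41
h(23) + 31 → 54
41 + 54 → 95
Huffman total = 6 + 11 + 19 + 31 + 41 + 54 + 95 = 257 bits.
Saving = 285 − 257 = 28 bits.

28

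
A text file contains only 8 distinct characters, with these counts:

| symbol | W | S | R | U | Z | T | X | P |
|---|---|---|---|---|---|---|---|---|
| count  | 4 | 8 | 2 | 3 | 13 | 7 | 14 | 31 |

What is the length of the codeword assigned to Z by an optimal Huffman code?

Build the tree from the bottom:
merge R(2) and U(3): 5
merge W(4) and 5: 9
merge T(7) and S(8): 15
merge 9 and Z(13): 22
merge X(14) and 15: 29
merge 22 and 29: 51
merge P(31) and 51: 82
Z sits 3 levels below the root, so its codeword is 3 bits.

3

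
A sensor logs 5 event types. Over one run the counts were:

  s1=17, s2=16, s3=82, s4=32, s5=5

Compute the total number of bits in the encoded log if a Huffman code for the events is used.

Merge the two smallest weights repeatedly:
s5(5) + s2(16) → 21
s1(17) + 21 → 38
s4(32) + 38 → 70
70 + s3(82) → 152
Each symbol's bit-cost is frequency × depth; summing gives 281 bits (equivalently 21 + 38 + 70 + 152).

281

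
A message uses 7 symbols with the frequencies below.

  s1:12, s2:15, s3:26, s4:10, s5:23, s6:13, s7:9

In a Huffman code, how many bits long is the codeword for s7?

4

Build the tree from the bottom:
s7(9) + s4(10) → 19
s1(12) + s6(13) → 25
s2(15) + 19 → 34
s5(23) + 25 → 48
s3(26) + 34 → 60
48 + 60 → 108
s7's leaf is at depth 4, giving a 4-bit codeword.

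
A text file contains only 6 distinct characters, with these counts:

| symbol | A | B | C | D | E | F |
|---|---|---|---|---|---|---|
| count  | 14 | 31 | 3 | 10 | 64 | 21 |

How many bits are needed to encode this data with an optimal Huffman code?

310

Merge the two smallest weights repeatedly:
merge C(3) and D(10): 13
merge 13 and A(14): 27
merge F(21) and 27: 48
merge B(31) and 48: 79
merge E(64) and 79: 143
Total encoded bits = sum of merged weights = 13 + 27 + 48 + 79 + 143 = 310.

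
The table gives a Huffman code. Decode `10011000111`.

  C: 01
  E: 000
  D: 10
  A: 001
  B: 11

Read left to right; each codeword is recognised as soon as it completes (prefix code):
  10→D | 01→C | 10→D | 001→A | 11→B
Decoded message: DCDAB

DCDAB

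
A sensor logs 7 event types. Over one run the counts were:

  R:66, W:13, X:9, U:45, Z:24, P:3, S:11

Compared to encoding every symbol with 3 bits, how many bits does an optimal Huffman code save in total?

106

Fixed-length: 3 bits × 171 symbols = 513 bits.
Huffman merges:
merge P(3) and X(9): 12
merge S(11) and 12: 23
merge W(13) and 23: 36
merge Z(24) and 36: 60
merge U(45) and 60: 105
merge R(66) and 105: 171
Huffman total = 12 + 23 + 36 + 60 + 105 + 171 = 407 bits.
Saving = 513 − 407 = 106 bits.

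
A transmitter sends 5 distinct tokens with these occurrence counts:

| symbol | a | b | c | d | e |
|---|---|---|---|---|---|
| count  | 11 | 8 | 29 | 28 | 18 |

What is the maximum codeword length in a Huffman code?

3

Merge the two lowest-weight nodes at each step:
combine b(8), a(11) → 19
combine e(18), 19 → 37
combine d(28), c(29) → 57
combine 37, 57 → 94
The rarest symbols sit at the bottom; the longest codeword is 3 bits.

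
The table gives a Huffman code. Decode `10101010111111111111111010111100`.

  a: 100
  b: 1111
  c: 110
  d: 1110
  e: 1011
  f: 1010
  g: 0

ffbbbdecg

Read left to right; each codeword is recognised as soon as it completes (prefix code):
  1010→f | 1010→f | 1111→b | 1111→b | 1111→b | 1110→d | 1011→e | 110→c | 0→g
Decoded message: ffbbbdecg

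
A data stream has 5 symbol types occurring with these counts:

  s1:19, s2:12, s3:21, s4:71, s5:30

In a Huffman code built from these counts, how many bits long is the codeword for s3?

Repeatedly merge the two smallest:
s2(12) + s1(19) → 31
s3(21) + s5(30) → 51
31 + 51 → 82
s4(71) + 82 → 153
The subtree containing s3 is merged 3 times, so code length = 3.

3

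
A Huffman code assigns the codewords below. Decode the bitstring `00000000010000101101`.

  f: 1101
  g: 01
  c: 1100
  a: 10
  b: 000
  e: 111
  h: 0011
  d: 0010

Read left to right; each codeword is recognised as soon as it completes (prefix code):
  000→b | 000→b | 000→b | 10→a | 000→b | 10→a | 1101→f
Decoded message: bbbabaf

bbbabaf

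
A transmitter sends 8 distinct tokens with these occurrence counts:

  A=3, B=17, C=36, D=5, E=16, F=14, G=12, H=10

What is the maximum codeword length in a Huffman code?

4

Merge the two lowest-weight nodes at each step:
combine A(3), D(5) → 8
combine 8, H(10) → 18
combine G(12), F(14) → 26
combine E(16), B(17) → 33
combine 18, 26 → 44
combine 33, C(36) → 69
combine 44, 69 → 113
The rarest symbols sit at the bottom; the longest codeword is 4 bits.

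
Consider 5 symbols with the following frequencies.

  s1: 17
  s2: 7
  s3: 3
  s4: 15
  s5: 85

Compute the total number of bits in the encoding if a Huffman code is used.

Greedily combine the two least-frequent nodes:
s3(3) + s2(7) → 10
10 + s4(15) → 25
s1(17) + 25 → 42
42 + s5(85) → 127
Total encoded bits = sum of merged weights = 10 + 25 + 42 + 127 = 204.

204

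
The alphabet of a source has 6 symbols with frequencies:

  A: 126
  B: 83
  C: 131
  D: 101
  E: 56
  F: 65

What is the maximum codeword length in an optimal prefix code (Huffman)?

3

Merge the two lowest-weight nodes at each step:
E(56) + F(65) → 121
B(83) + D(101) → 184
121 + A(126) → 247
C(131) + 184 → 315
247 + 315 → 562
The first pair merged (E, F) ends up deepest, at depth 3.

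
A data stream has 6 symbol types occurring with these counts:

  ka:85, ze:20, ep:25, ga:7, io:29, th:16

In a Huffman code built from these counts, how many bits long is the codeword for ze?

3

Build the tree from the bottom:
merge ga(7) and th(16): 23
merge ze(20) and 23: 43
merge ep(25) and io(29): 54
merge 43 and 54: 97
merge ka(85) and 97: 182
The subtree containing ze is merged 3 times, so code length = 3.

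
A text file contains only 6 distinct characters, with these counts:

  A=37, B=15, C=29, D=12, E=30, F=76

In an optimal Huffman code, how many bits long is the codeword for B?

Build the tree from the bottom:
merge D(12) and B(15): 27
merge 27 and C(29): 56
merge E(30) and A(37): 67
merge 56 and 67: 123
merge F(76) and 123: 199
B sits 4 levels below the root, so its codeword is 4 bits.

4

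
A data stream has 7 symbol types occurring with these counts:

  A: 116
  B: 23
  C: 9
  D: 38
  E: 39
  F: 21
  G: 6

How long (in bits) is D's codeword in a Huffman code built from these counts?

3

Huffman merges, smallest pair first:
combine G(6), C(9) → 15
combine 15, F(21) → 36
combine B(23), 36 → 59
combine D(38), E(39) → 77
combine 59, 77 → 136
combine A(116), 136 → 252
D's leaf is at depth 3, giving a 3-bit codeword.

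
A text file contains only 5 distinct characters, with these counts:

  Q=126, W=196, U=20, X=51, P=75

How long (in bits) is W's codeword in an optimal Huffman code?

1

Huffman merges, smallest pair first:
combine U(20), X(51) → 71
combine 71, P(75) → 146
combine Q(126), 146 → 272
combine W(196), 272 → 468
W is a child of the root — depth 1, so its codeword is a single bit.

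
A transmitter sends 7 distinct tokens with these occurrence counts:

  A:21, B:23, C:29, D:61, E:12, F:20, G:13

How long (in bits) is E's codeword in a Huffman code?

4

Repeatedly merge the two smallest:
E(12) + G(13) → 25
F(20) + A(21) → 41
B(23) + 25 → 48
C(29) + 41 → 70
48 + D(61) → 109
70 + 109 → 179
E's leaf is at depth 4, giving a 4-bit codeword.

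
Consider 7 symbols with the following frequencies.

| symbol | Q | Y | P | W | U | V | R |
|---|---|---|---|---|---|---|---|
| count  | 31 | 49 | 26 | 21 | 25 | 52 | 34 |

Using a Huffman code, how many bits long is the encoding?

Build the Huffman tree bottom-up:
combine W(21), U(25) → 46
combine P(26), Q(31) → 57
combine R(34), 46 → 80
combine Y(49), V(52) → 101
combine 57, 80 → 137
combine 101, 137 → 238
Total encoded bits = sum of merged weights = 46 + 57 + 80 + 101 + 137 + 238 = 659.

659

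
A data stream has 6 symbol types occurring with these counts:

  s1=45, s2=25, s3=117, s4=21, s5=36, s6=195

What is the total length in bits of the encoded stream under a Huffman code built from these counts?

Merge the two smallest weights repeatedly:
combine s4(21), s2(25) → 46
combine s5(36), s1(45) → 81
combine 46, 81 → 127
combine s3(117), 127 → 244
combine s6(195), 244 → 439
Each symbol's bit-cost is frequency × depth; summing gives 937 bits (equivalently 46 + 81 + 127 + 244 + 439).

937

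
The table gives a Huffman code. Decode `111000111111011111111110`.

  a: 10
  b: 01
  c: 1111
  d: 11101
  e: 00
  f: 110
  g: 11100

gbcaccf

Read left to right; each codeword is recognised as soon as it completes (prefix code):
  11100→g | 01→b | 1111→c | 10→a | 1111→c | 1111→c | 110→f
Decoded message: gbcaccf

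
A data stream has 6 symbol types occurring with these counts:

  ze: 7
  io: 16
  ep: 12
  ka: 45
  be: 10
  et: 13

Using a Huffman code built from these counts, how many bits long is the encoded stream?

236

Greedily combine the two least-frequent nodes:
ze(7) + be(10) → 17
ep(12) + et(13) → 25
io(16) + 17 → 33
25 + 33 → 58
ka(45) + 58 → 103
The encoded length is the sum of every internal node's weight: 17 + 25 + 33 + 58 + 103 = 236 bits.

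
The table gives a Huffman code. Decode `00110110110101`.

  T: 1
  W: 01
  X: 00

XTTWTWTWW

Read left to right; each codeword is recognised as soon as it completes (prefix code):
  00→X | 1→T | 1→T | 01→W | 1→T | 01→W | 1→T | 01→W | 01→W
Decoded message: XTTWTWTWW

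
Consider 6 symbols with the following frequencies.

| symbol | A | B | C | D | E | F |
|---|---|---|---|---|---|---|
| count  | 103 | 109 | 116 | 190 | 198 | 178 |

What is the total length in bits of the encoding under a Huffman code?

2294

Merge the two smallest weights repeatedly:
combine A(103), B(109) → 212
combine C(116), F(178) → 294
combine D(190), E(198) → 388
combine 212, 294 → 506
combine 388, 506 → 894
Total encoded bits = sum of merged weights = 212 + 294 + 388 + 506 + 894 = 2294.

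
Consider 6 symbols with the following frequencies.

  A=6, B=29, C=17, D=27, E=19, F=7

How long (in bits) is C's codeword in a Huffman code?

3

Build the tree from the bottom:
A(6) + F(7) → 13
13 + C(17) → 30
E(19) + D(27) → 46
B(29) + 30 → 59
46 + 59 → 105
C's leaf is at depth 3, giving a 3-bit codeword.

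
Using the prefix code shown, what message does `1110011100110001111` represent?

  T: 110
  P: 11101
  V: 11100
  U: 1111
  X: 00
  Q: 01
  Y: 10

VVTXU

Read left to right; each codeword is recognised as soon as it completes (prefix code):
  11100→V | 11100→V | 110→T | 00→X | 1111→U
Decoded message: VVTXU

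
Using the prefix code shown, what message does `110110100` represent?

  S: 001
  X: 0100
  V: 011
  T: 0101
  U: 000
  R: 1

Read left to right; each codeword is recognised as soon as it completes (prefix code):
  1→R | 1→R | 011→V | 0100→X
Decoded message: RRVX

RRVX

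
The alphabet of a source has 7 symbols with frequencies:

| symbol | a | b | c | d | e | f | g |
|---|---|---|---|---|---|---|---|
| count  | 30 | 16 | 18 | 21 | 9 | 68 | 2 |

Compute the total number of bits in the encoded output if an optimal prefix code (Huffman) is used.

Merge the two smallest weights repeatedly:
g(2) + e(9) → 11
11 + b(16) → 27
c(18) + d(21) → 39
27 + a(30) → 57
39 + 57 → 96
f(68) + 96 → 164
Total encoded bits = sum of merged weights = 11 + 27 + 39 + 57 + 96 + 164 = 394.

394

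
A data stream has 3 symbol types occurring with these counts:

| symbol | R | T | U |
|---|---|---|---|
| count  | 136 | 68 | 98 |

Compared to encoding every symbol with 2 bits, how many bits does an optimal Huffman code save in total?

136

Fixed-length: 2 bits × 302 symbols = 604 bits.
Huffman merges:
combine T(68), U(98) → 166
combine R(136), 166 → 302
Huffman total = 166 + 302 = 468 bits.
Saving = 604 − 468 = 136 bits.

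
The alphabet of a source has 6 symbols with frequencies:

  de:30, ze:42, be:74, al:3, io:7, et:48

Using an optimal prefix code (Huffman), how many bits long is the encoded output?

458

Greedily combine the two least-frequent nodes:
combine al(3), io(7) → 10
combine 10, de(30) → 40
combine 40, ze(42) → 82
combine et(48), be(74) → 122
combine 82, 122 → 204
Total encoded bits = sum of merged weights = 10 + 40 + 82 + 122 + 204 = 458.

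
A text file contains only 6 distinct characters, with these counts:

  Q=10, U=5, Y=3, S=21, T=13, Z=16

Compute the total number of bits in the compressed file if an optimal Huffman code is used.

Greedily combine the two least-frequent nodes:
Y(3) + U(5) → 8
8 + Q(10) → 18
T(13) + Z(16) → 29
18 + S(21) → 39
29 + 39 → 68
Each symbol's bit-cost is frequency × depth; summing gives 162 bits (equivalently 8 + 18 + 29 + 39 + 68).

162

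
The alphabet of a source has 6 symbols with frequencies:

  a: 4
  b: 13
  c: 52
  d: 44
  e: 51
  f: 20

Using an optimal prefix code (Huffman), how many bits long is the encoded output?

422

Greedily combine the two least-frequent nodes:
combine a(4), b(13) → 17
combine 17, f(20) → 37
combine 37, d(44) → 81
combine e(51), c(52) → 103
combine 81, 103 → 184
Total encoded bits = sum of merged weights = 17 + 37 + 81 + 103 + 184 = 422.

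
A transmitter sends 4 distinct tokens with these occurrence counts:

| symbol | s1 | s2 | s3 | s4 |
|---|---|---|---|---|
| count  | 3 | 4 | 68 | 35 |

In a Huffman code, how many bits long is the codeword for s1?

3

Huffman merges, smallest pair first:
s1(3) + s2(4) → 7
7 + s4(35) → 42
42 + s3(68) → 110
The subtree containing s1 is merged 3 times, so code length = 3.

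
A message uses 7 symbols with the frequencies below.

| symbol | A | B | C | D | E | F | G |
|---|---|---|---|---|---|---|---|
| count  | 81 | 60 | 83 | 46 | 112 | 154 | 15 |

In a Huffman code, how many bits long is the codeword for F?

2

Huffman merges, smallest pair first:
combine G(15), D(46) → 61
combine B(60), 61 → 121
combine A(81), C(83) → 164
combine E(112), 121 → 233
combine F(154), 164 → 318
combine 233, 318 → 551
F's leaf is at depth 2, giving a 2-bit codeword.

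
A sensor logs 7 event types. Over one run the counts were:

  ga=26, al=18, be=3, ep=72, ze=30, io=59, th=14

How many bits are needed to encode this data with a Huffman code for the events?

552

Greedily combine the two least-frequent nodes:
combine be(3), th(14) → 17
combine 17, al(18) → 35
combine ga(26), ze(30) → 56
combine 35, 56 → 91
combine io(59), ep(72) → 131
combine 91, 131 → 222
The encoded length is the sum of every internal node's weight: 17 + 35 + 56 + 91 + 131 + 222 = 552 bits.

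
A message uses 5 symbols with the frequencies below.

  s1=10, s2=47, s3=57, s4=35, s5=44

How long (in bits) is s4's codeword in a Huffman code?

Huffman merges, smallest pair first:
s1(10) + s4(35) → 45
s5(44) + 45 → 89
s2(47) + s3(57) → 104
89 + 104 → 193
s4 sits 3 levels below the root, so its codeword is 3 bits.

3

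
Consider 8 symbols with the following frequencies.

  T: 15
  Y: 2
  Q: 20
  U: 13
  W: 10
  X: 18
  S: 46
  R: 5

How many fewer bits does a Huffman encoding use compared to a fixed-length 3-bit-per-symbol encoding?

42

Fixed-length: 3 bits × 129 symbols = 387 bits.
Huffman merges:
merge Y(2) and R(5): 7
merge 7 and W(10): 17
merge U(13) and T(15): 28
merge 17 and X(18): 35
merge Q(20) and 28: 48
merge 35 and S(46): 81
merge 48 and 81: 129
Huffman total = 7 + 17 + 28 + 35 + 48 + 81 + 129 = 345 bits.
Saving = 387 − 345 = 42 bits.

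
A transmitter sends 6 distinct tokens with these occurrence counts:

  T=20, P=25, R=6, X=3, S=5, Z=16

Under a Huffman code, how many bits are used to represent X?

Build the tree from the bottom:
combine X(3), S(5) → 8
combine R(6), 8 → 14
combine 14, Z(16) → 30
combine T(20), P(25) → 45
combine 30, 45 → 75
X's leaf is at depth 4, giving a 4-bit codeword.

4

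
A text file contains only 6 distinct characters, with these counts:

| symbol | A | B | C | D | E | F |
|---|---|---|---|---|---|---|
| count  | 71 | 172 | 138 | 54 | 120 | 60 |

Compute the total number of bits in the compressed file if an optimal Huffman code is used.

1529

Build the Huffman tree bottom-up:
D(54) + F(60) → 114
A(71) + 114 → 185
E(120) + C(138) → 258
B(172) + 185 → 357
258 + 357 → 615
Total encoded bits = sum of merged weights = 114 + 185 + 258 + 357 + 615 = 1529.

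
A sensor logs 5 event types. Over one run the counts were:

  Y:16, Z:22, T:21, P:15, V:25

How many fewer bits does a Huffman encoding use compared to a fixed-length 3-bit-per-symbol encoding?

Fixed-length: 3 bits × 99 symbols = 297 bits.
Huffman merges:
P(15) + Y(16) → 31
T(21) + Z(22) → 43
V(25) + 31 → 56
43 + 56 → 99
Huffman total = 31 + 43 + 56 + 99 = 229 bits.
Saving = 297 − 229 = 68 bits.

68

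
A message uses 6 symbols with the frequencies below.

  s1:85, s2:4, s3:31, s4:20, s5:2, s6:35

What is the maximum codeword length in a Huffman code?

5

Merge the two lowest-weight nodes at each step:
merge s5(2) and s2(4): 6
merge 6 and s4(20): 26
merge 26 and s3(31): 57
merge s6(35) and 57: 92
merge s1(85) and 92: 177
The rarest symbols sit at the bottom; the longest codeword is 5 bits.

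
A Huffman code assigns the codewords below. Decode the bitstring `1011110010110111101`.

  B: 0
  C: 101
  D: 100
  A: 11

CADCCAC

Read left to right; each codeword is recognised as soon as it completes (prefix code):
  101→C | 11→A | 100→D | 101→C | 101→C | 11→A | 101→C
Decoded message: CADCCAC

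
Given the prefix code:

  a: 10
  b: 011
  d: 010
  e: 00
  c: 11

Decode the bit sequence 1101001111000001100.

Read left to right; each codeword is recognised as soon as it completes (prefix code):
  11→c | 010→d | 011→b | 11→c | 00→e | 00→e | 011→b | 00→e
Decoded message: cdbceebe

cdbceebe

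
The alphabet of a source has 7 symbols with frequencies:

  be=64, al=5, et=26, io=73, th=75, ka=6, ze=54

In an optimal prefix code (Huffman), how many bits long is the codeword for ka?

Repeatedly merge the two smallest:
combine al(5), ka(6) → 11
combine 11, et(26) → 37
combine 37, ze(54) → 91
combine be(64), io(73) → 137
combine th(75), 91 → 166
combine 137, 166 → 303
ka sits 5 levels below the root, so its codeword is 5 bits.

5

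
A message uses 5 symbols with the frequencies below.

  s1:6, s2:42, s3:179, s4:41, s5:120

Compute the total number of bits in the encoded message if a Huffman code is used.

Merge the two smallest weights repeatedly:
combine s1(6), s4(41) → 47
combine s2(42), 47 → 89
combine 89, s5(120) → 209
combine s3(179), 209 → 388
Each symbol's bit-cost is frequency × depth; summing gives 733 bits (equivalently 47 + 89 + 209 + 388).

733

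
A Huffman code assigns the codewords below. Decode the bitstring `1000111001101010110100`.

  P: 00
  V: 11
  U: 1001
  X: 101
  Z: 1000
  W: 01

Read left to right; each codeword is recognised as soon as it completes (prefix code):
  1000→Z | 11→V | 1001→U | 101→X | 01→W | 01→W | 101→X | 00→P
Decoded message: ZVUXWWXP

ZVUXWWXP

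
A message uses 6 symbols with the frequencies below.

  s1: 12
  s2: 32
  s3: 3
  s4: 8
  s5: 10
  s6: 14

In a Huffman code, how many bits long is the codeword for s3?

4

Huffman merges, smallest pair first:
merge s3(3) and s4(8): 11
merge s5(10) and 11: 21
merge s1(12) and s6(14): 26
merge 21 and 26: 47
merge s2(32) and 47: 79
The subtree containing s3 is merged 4 times, so code length = 4.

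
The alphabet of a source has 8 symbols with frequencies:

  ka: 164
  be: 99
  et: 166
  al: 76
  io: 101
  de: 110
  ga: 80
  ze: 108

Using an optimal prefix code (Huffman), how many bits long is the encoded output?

Merge the two smallest weights repeatedly:
combine al(76), ga(80) → 156
combine be(99), io(101) → 200
combine ze(108), de(110) → 218
combine 156, ka(164) → 320
combine et(166), 200 → 366
combine 218, 320 → 538
combine 366, 538 → 904
The encoded length is the sum of every internal node's weight: 156 + 200 + 218 + 320 + 366 + 538 + 904 = 2702 bits.

2702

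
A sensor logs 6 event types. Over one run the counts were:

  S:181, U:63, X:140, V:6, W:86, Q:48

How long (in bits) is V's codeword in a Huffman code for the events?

4

Repeatedly merge the two smallest:
combine V(6), Q(48) → 54
combine 54, U(63) → 117
combine W(86), 117 → 203
combine X(140), S(181) → 321
combine 203, 321 → 524
V sits 4 levels below the root, so its codeword is 4 bits.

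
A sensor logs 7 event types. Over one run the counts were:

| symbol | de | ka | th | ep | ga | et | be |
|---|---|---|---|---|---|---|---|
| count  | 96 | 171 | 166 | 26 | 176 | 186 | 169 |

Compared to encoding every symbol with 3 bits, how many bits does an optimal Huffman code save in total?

240

Fixed-length: 3 bits × 990 symbols = 2970 bits.
Huffman merges:
combine ep(26), de(96) → 122
combine 122, th(166) → 288
combine be(169), ka(171) → 340
combine ga(176), et(186) → 362
combine 288, 340 → 628
combine 362, 628 → 990
Huffman total = 122 + 288 + 340 + 362 + 628 + 990 = 2730 bits.
Saving = 2970 − 2730 = 240 bits.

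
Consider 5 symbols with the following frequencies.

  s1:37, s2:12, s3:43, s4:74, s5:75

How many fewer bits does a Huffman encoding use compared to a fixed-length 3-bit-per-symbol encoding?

Fixed-length: 3 bits × 241 symbols = 723 bits.
Huffman merges:
s2(12) + s1(37) → 49
s3(43) + 49 → 92
s4(74) + s5(75) → 149
92 + 149 → 241
Huffman total = 49 + 92 + 149 + 241 = 531 bits.
Saving = 723 − 531 = 192 bits.

192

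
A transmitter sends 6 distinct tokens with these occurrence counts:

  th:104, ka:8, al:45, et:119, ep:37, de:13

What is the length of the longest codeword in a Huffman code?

Merge the two lowest-weight nodes at each step:
combine ka(8), de(13) → 21
combine 21, ep(37) → 58
combine al(45), 58 → 103
combine 103, th(104) → 207
combine et(119), 207 → 326
The rarest symbols sit at the bottom; the longest codeword is 5 bits.

5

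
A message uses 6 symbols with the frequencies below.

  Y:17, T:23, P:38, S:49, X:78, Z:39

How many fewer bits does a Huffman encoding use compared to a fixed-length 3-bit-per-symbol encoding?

Fixed-length: 3 bits × 244 symbols = 732 bits.
Huffman merges:
Y(17) + T(23) → 40
P(38) + Z(39) → 77
40 + S(49) → 89
77 + X(78) → 155
89 + 155 → 244
Huffman total = 40 + 77 + 89 + 155 + 244 = 605 bits.
Saving = 732 − 605 = 127 bits.

127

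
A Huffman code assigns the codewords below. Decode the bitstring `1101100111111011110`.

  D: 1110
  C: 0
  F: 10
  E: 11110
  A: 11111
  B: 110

BBCAFE

Read left to right; each codeword is recognised as soon as it completes (prefix code):
  110→B | 110→B | 0→C | 11111→A | 10→F | 11110→E
Decoded message: BBCAFE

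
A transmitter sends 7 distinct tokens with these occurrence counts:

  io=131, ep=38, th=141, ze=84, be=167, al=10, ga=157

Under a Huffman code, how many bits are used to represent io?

3

Repeatedly merge the two smallest:
combine al(10), ep(38) → 48
combine 48, ze(84) → 132
combine io(131), 132 → 263
combine th(141), ga(157) → 298
combine be(167), 263 → 430
combine 298, 430 → 728
io sits 3 levels below the root, so its codeword is 3 bits.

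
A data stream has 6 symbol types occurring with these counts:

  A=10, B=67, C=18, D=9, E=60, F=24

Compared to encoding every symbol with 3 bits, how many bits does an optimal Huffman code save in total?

138

Fixed-length: 3 bits × 188 symbols = 564 bits.
Huffman merges:
merge D(9) and A(10): 19
merge C(18) and 19: 37
merge F(24) and 37: 61
merge E(60) and 61: 121
merge B(67) and 121: 188
Huffman total = 19 + 37 + 61 + 121 + 188 = 426 bits.
Saving = 564 − 426 = 138 bits.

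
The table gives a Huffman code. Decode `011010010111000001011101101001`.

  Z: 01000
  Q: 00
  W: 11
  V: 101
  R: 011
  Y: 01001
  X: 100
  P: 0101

Read left to right; each codeword is recognised as soon as it completes (prefix code):
  011→R | 01001→Y | 011→R | 100→X | 00→Q | 0101→P | 11→W | 011→R | 01001→Y
Decoded message: RYRXQPWRY

RYRXQPWRY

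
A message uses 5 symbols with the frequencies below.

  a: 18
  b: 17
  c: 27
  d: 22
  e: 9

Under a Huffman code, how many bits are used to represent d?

Huffman merges, smallest pair first:
combine e(9), b(17) → 26
combine a(18), d(22) → 40
combine 26, c(27) → 53
combine 40, 53 → 93
The subtree containing d is merged 2 times, so code length = 2.

2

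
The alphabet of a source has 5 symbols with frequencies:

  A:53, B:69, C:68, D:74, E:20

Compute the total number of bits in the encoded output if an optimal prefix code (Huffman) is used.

Greedily combine the two least-frequent nodes:
E(20) + A(53) → 73
C(68) + B(69) → 137
73 + D(74) → 147
137 + 147 → 284
The encoded length is the sum of every internal node's weight: 73 + 137 + 147 + 284 = 641 bits.

641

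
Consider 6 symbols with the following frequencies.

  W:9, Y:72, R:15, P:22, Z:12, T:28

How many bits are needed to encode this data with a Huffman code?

Build the Huffman tree bottom-up:
combine W(9), Z(12) → 21
combine R(15), 21 → 36
combine P(22), T(28) → 50
combine 36, 50 → 86
combine Y(72), 86 → 158
Total encoded bits = sum of merged weights = 21 + 36 + 50 + 86 + 158 = 351.

351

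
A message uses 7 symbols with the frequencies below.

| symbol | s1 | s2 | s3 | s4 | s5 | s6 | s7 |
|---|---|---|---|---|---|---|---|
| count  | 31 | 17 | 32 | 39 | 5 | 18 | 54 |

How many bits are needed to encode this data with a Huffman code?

517

Greedily combine the two least-frequent nodes:
s5(5) + s2(17) → 22
s6(18) + 22 → 40
s1(31) + s3(32) → 63
s4(39) + 40 → 79
s7(54) + 63 → 117
79 + 117 → 196
The encoded length is the sum of every internal node's weight: 22 + 40 + 63 + 79 + 117 + 196 = 517 bits.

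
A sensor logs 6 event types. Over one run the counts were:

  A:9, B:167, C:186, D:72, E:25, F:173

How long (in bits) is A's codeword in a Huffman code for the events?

Repeatedly merge the two smallest:
merge A(9) and E(25): 34
merge 34 and D(72): 106
merge 106 and B(167): 273
merge F(173) and C(186): 359
merge 273 and 359: 632
The subtree containing A is merged 4 times, so code length = 4.

4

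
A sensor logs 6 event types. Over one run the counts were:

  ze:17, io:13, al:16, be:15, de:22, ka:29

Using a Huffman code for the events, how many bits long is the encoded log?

Build the Huffman tree bottom-up:
merge io(13) and be(15): 28
merge al(16) and ze(17): 33
merge de(22) and 28: 50
merge ka(29) and 33: 62
merge 50 and 62: 112
Each symbol's bit-cost is frequency × depth; summing gives 285 bits (equivalently 28 + 33 + 50 + 62 + 112).

285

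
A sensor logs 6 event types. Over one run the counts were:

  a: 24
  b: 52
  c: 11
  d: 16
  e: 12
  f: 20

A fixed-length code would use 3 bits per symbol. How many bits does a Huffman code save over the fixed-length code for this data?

Fixed-length: 3 bits × 135 symbols = 405 bits.
Huffman merges:
c(11) + e(12) → 23
d(16) + f(20) → 36
23 + a(24) → 47
36 + 47 → 83
b(52) + 83 → 135
Huffman total = 23 + 36 + 47 + 83 + 135 = 324 bits.
Saving = 405 − 324 = 81 bits.

81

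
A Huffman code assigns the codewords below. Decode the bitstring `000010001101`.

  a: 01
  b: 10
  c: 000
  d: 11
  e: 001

cacda

Read left to right; each codeword is recognised as soon as it completes (prefix code):
  000→c | 01→a | 000→c | 11→d | 01→a
Decoded message: cacda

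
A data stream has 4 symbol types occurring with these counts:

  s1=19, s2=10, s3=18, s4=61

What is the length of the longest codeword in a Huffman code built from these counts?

Merge the two lowest-weight nodes at each step:
s2(10) + s3(18) → 28
s1(19) + 28 → 47
47 + s4(61) → 108
The first pair merged (s2, s3) ends up deepest, at depth 3.

3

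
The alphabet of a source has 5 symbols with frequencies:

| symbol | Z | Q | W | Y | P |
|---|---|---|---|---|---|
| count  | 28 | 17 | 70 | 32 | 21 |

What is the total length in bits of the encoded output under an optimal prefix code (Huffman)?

Build the Huffman tree bottom-up:
Q(17) + P(21) → 38
Z(28) + Y(32) → 60
38 + 60 → 98
W(70) + 98 → 168
Each symbol's bit-cost is frequency × depth; summing gives 364 bits (equivalently 38 + 60 + 98 + 168).

364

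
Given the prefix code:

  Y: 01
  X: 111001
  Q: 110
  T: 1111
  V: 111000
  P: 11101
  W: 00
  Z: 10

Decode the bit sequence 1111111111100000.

TTVW

Read left to right; each codeword is recognised as soon as it completes (prefix code):
  1111→T | 1111→T | 111000→V | 00→W
Decoded message: TTVW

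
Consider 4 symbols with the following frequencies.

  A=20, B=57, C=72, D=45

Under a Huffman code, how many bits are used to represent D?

3

Repeatedly merge the two smallest:
merge A(20) and D(45): 65
merge B(57) and 65: 122
merge C(72) and 122: 194
D sits 3 levels below the root, so its codeword is 3 bits.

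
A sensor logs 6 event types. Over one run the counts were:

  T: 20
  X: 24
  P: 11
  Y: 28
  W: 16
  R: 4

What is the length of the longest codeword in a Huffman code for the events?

4

Merge the two lowest-weight nodes at each step:
merge R(4) and P(11): 15
merge 15 and W(16): 31
merge T(20) and X(24): 44
merge Y(28) and 31: 59
merge 44 and 59: 103
The first pair merged (R, P) ends up deepest, at depth 4.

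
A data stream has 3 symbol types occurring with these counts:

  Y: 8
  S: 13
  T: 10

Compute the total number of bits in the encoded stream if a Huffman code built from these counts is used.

Merge the two smallest weights repeatedly:
merge Y(8) and T(10): 18
merge S(13) and 18: 31
Each symbol's bit-cost is frequency × depth; summing gives 49 bits (equivalently 18 + 31).

49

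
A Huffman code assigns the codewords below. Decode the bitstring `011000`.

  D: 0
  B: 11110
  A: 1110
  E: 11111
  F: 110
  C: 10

DFDD

Read left to right; each codeword is recognised as soon as it completes (prefix code):
  0→D | 110→F | 0→D | 0→D
Decoded message: DFDD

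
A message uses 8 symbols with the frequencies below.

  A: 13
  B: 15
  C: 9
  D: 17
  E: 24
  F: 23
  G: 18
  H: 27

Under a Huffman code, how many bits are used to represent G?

3

Repeatedly merge the two smallest:
C(9) + A(13) → 22
B(15) + D(17) → 32
G(18) + 22 → 40
F(23) + E(24) → 47
H(27) + 32 → 59
40 + 47 → 87
59 + 87 → 146
G's leaf is at depth 3, giving a 3-bit codeword.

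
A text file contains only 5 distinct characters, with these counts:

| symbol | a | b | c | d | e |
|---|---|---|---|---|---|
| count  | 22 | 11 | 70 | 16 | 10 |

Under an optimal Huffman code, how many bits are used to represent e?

Repeatedly merge the two smallest:
e(10) + b(11) → 21
d(16) + 21 → 37
a(22) + 37 → 59
59 + c(70) → 129
e sits 4 levels below the root, so its codeword is 4 bits.

4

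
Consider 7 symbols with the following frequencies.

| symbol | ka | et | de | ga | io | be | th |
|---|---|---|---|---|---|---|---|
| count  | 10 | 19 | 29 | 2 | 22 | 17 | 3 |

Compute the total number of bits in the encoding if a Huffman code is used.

Merge the two smallest weights repeatedly:
combine ga(2), th(3) → 5
combine 5, ka(10) → 15
combine 15, be(17) → 32
combine et(19), io(22) → 41
combine de(29), 32 → 61
combine 41, 61 → 102
The encoded length is the sum of every internal node's weight: 5 + 15 + 32 + 41 + 61 + 102 = 256 bits.

256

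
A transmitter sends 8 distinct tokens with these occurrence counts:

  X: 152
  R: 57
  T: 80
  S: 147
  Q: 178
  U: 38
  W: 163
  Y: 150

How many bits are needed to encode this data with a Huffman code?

Build the Huffman tree bottom-up:
combine U(38), R(57) → 95
combine T(80), 95 → 175
combine S(147), Y(150) → 297
combine X(152), W(163) → 315
combine 175, Q(178) → 353
combine 297, 315 → 612
combine 353, 612 → 965
Each symbol's bit-cost is frequency × depth; summing gives 2812 bits (equivalently 95 + 175 + 297 + 315 + 353 + 612 + 965).

2812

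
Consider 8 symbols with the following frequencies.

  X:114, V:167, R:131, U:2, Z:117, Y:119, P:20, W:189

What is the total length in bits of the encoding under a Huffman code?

Build the Huffman tree bottom-up:
combine U(2), P(20) → 22
combine 22, X(114) → 136
combine Z(117), Y(119) → 236
combine R(131), 136 → 267
combine V(167), W(189) → 356
combine 236, 267 → 503
combine 356, 503 → 859
Total encoded bits = sum of merged weights = 22 + 136 + 236 + 267 + 356 + 503 + 859 = 2379.

2379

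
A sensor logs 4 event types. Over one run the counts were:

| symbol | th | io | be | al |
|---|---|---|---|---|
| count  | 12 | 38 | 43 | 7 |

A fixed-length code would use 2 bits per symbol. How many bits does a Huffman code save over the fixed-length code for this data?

24

Fixed-length: 2 bits × 100 symbols = 200 bits.
Huffman merges:
merge al(7) and th(12): 19
merge 19 and io(38): 57
merge be(43) and 57: 100
Huffman total = 19 + 57 + 100 = 176 bits.
Saving = 200 − 176 = 24 bits.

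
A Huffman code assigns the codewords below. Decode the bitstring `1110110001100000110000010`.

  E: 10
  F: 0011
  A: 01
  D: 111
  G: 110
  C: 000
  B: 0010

Read left to right; each codeword is recognised as soon as it completes (prefix code):
  111→D | 01→A | 10→E | 0011→F | 000→C | 0011→F | 000→C | 0010→B
Decoded message: DAEFCFCB

DAEFCFCB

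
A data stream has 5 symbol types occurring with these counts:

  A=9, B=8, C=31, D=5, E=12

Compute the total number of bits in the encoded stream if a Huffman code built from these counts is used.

Merge the two smallest weights repeatedly:
combine D(5), B(8) → 13
combine A(9), E(12) → 21
combine 13, 21 → 34
combine C(31), 34 → 65
The encoded length is the sum of every internal node's weight: 13 + 21 + 34 + 65 = 133 bits.

133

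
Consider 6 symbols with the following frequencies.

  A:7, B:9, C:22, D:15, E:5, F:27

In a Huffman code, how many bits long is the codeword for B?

3

Huffman merges, smallest pair first:
E(5) + A(7) → 12
B(9) + 12 → 21
D(15) + 21 → 36
C(22) + F(27) → 49
36 + 49 → 85
The subtree containing B is merged 3 times, so code length = 3.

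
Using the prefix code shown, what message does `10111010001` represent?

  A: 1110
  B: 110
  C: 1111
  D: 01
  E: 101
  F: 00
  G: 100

EBGD

Read left to right; each codeword is recognised as soon as it completes (prefix code):
  101→E | 110→B | 100→G | 01→D
Decoded message: EBGD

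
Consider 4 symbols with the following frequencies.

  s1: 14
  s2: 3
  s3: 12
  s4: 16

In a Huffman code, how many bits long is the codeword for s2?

Repeatedly merge the two smallest:
s2(3) + s3(12) → 15
s1(14) + 15 → 29
s4(16) + 29 → 45
s2's leaf is at depth 3, giving a 3-bit codeword.

3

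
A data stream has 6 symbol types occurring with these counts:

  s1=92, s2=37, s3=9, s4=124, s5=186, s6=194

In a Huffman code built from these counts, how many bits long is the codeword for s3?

4

Huffman merges, smallest pair first:
merge s3(9) and s2(37): 46
merge 46 and s1(92): 138
merge s4(124) and 138: 262
merge s5(186) and s6(194): 380
merge 262 and 380: 642
s3 sits 4 levels below the root, so its codeword is 4 bits.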